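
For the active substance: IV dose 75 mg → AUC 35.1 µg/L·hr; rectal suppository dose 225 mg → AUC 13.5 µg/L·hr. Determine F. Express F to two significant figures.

F = 0.13

F = (AUC_ev / D_ev) / (AUC_iv / D_iv)
  = (13.5/225) / (35.1/75)
  = 0.06 / 0.468 = 0.1282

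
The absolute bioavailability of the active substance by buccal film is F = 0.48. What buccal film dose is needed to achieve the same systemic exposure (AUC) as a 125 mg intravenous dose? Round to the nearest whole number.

D_buccal = 260 mg

For equal systemic exposure: F × D_ev = D_iv
D_ev = D_iv / F = 125 / 0.48 = 260.417 mg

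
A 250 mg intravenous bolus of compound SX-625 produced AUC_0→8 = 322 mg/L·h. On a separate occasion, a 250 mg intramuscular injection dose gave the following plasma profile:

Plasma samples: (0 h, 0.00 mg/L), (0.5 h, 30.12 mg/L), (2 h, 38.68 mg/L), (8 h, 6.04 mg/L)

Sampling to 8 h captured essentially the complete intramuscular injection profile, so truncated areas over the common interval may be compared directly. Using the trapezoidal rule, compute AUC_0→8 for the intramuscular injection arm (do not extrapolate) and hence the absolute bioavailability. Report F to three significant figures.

F = 0.600

Trapezoidal AUC_0→8 (intramuscular injection):
  [0→0.5]: (0.00+30.12)/2 × 0.5 = 7.53
  [0.5→2]: (30.12+38.68)/2 × 1.5 = 51.6
  [2→8]: (38.68+6.04)/2 × 6 = 134.16
  Sum = 193.29 mg/L·h
F = (AUC_ev/D_ev)/(AUC_iv/D_iv) = (193.29/250)/(322/250) = 0.77316/1.288 = 0.6003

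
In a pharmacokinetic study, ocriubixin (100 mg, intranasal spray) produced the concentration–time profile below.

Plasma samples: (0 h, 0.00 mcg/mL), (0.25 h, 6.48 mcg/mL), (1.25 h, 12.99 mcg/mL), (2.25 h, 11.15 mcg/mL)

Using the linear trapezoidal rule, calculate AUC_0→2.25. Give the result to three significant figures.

AUC = 22.6 mcg/mL·h

Trapezoidal AUC_0→2.25:
  [0→0.25]: (0.00+6.48)/2 × 0.25 = 0.81
  [0.25→1.25]: (6.48+12.99)/2 × 1 = 9.735
  [1.25→2.25]: (12.99+11.15)/2 × 1 = 12.07
  Sum = 22.615 mcg/mL·h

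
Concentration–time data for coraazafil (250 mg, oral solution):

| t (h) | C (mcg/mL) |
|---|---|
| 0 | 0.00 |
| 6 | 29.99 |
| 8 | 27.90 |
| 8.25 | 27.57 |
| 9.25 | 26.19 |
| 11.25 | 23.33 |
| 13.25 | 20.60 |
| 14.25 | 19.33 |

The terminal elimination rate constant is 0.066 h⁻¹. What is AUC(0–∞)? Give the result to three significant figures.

AUC = 588 mcg/mL·h

Trapezoidal AUC_0→14.25:
  [0→6]: (0.00+29.99)/2 × 6 = 89.97
  [6→8]: (29.99+27.90)/2 × 2 = 57.89
  [8→8.25]: (27.90+27.57)/2 × 0.25 = 6.93375
  [8.25→9.25]: (27.57+26.19)/2 × 1 = 26.88
  [9.25→11.25]: (26.19+23.33)/2 × 2 = 49.52
  [11.25→13.25]: (23.33+20.60)/2 × 2 = 43.93
  [13.25→14.25]: (20.60+19.33)/2 × 1 = 19.965
  Sum = 295.08875 mcg/mL·h
Extrapolated tail: C_last / k_e = 19.33 / 0.066 = 292.879
AUC_0→∞ = 295.08875 + 292.879 = 587.96775 mcg/mL·h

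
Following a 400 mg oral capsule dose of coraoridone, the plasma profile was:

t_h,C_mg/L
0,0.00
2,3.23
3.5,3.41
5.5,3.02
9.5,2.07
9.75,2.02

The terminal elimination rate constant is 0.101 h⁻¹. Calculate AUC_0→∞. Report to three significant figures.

Trapezoidal AUC_0→9.75:
  [0→2]: (0.00+3.23)/2 × 2 = 3.23
  [2→3.5]: (3.23+3.41)/2 × 1.5 = 4.98
  [3.5→5.5]: (3.41+3.02)/2 × 2 = 6.43
  [5.5→9.5]: (3.02+2.07)/2 × 4 = 10.18
  [9.5→9.75]: (2.07+2.02)/2 × 0.25 = 0.51125
  Sum = 25.33125 mg/L·h
Extrapolated tail: C_last / k_e = 2.02 / 0.101 = 20.000
AUC_0→∞ = 25.33125 + 20.000 = 45.33125 mg/L·h

AUC = 45.3 mg/L·h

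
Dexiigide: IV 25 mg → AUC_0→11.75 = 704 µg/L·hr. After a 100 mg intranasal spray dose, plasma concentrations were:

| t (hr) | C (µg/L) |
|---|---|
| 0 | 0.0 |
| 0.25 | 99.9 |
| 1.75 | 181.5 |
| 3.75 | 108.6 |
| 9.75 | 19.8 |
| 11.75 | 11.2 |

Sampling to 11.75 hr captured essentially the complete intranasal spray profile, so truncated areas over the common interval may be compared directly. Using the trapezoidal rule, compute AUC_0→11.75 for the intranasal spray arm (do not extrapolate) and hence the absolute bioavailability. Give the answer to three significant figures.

Trapezoidal AUC_0→11.75 (intranasal spray):
  [0→0.25]: (0.0+99.9)/2 × 0.25 = 12.4875
  [0.25→1.75]: (99.9+181.5)/2 × 1.5 = 211.05
  [1.75→3.75]: (181.5+108.6)/2 × 2 = 290.1
  [3.75→9.75]: (108.6+19.8)/2 × 6 = 385.2
  [9.75→11.75]: (19.8+11.2)/2 × 2 = 31.0
  Sum = 929.8375 µg/L·hr
F = (AUC_ev/D_ev)/(AUC_iv/D_iv) = (929.8375/100)/(704/25) = 9.298375/28.16 = 0.3302

F = 0.330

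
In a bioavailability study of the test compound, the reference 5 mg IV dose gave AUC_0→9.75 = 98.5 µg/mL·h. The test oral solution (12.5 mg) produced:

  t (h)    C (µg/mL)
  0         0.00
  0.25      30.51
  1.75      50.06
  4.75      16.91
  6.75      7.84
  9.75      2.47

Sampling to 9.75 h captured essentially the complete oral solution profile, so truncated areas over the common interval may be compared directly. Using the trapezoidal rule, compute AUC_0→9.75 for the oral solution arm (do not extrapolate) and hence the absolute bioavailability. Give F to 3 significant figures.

Trapezoidal AUC_0→9.75 (oral solution):
  [0→0.25]: (0.00+30.51)/2 × 0.25 = 3.81375
  [0.25→1.75]: (30.51+50.06)/2 × 1.5 = 60.4275
  [1.75→4.75]: (50.06+16.91)/2 × 3 = 100.455
  [4.75→6.75]: (16.91+7.84)/2 × 2 = 24.75
  [6.75→9.75]: (7.84+2.47)/2 × 3 = 15.465
  Sum = 204.91125 µg/mL·h
F = (AUC_ev/D_ev)/(AUC_iv/D_iv) = (204.91125/12.5)/(98.5/5) = 16.3929/19.7 = 0.8321

F = 0.832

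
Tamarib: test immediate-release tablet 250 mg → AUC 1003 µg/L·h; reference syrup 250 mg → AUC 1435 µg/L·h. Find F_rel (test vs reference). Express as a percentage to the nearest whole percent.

F_rel = (AUC_test/D_test) / (AUC_ref/D_ref)
      = (1003/250) / (1435/250)
      = 4.012 / 5.74 = 0.6990 = 69.90%

F_rel = 70%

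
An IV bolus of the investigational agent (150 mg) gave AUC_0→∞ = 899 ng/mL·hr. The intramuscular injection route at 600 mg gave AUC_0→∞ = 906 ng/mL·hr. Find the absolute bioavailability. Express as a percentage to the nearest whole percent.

F = (AUC_ev / D_ev) / (AUC_iv / D_iv)
  = (906/600) / (899/150)
  = 1.51 / 5.99333 = 0.2519
  = 25.19%

F = 25%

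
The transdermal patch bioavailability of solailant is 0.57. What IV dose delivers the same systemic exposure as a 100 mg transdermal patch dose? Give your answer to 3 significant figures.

D_iv = 57.0 mg

Systemic exposure from an extravascular dose = F × D_ev, so the equivalent IV dose is F × D_ev.
D_iv = F × D_ev = 0.57 × 100 = 57 mg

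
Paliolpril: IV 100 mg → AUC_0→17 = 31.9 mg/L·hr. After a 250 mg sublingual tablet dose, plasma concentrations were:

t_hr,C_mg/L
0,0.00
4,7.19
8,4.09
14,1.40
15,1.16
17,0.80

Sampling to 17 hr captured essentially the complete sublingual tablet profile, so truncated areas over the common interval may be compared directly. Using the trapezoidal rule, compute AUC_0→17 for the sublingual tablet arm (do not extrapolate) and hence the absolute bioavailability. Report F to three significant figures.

F = 0.710

Trapezoidal AUC_0→17 (sublingual tablet):
  [0→4]: (0.00+7.19)/2 × 4 = 14.38
  [4→8]: (7.19+4.09)/2 × 4 = 22.56
  [8→14]: (4.09+1.40)/2 × 6 = 16.47
  [14→15]: (1.40+1.16)/2 × 1 = 1.28
  [15→17]: (1.16+0.80)/2 × 2 = 1.96
  Sum = 56.65 mg/L·hr
F = (AUC_ev/D_ev)/(AUC_iv/D_iv) = (56.65/250)/(31.9/100) = 0.2266/0.319 = 0.7103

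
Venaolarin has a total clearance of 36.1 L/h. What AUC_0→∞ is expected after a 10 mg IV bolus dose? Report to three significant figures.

AUC_0→∞ = Dose_iv / CL
        = 10 / 36.1 = 0.277008 mg/L·h

AUC = 0.277 mg/L·h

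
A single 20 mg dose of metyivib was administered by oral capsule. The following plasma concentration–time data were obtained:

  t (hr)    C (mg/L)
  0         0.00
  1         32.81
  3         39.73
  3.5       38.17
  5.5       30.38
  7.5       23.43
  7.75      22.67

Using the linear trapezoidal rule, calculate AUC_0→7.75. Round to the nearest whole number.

Trapezoidal AUC_0→7.75:
  [0→1]: (0.00+32.81)/2 × 1 = 16.405
  [1→3]: (32.81+39.73)/2 × 2 = 72.54
  [3→3.5]: (39.73+38.17)/2 × 0.5 = 19.475
  [3.5→5.5]: (38.17+30.38)/2 × 2 = 68.55
  [5.5→7.5]: (30.38+23.43)/2 × 2 = 53.81
  [7.5→7.75]: (23.43+22.67)/2 × 0.25 = 5.7625
  Sum = 236.5425 mg/L·hr

AUC = 237 mg/L·hr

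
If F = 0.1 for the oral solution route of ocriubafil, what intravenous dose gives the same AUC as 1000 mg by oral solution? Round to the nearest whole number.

D_iv = 100 mg

Systemic exposure from an extravascular dose = F × D_ev, so the equivalent IV dose is F × D_ev.
D_iv = F × D_ev = 0.1 × 1000 = 100 mg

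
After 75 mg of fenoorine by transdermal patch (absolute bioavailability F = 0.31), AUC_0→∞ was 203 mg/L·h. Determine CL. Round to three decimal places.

CL = F × Dose / AUC_0→∞
   = 0.31 × 75 / 203 = 0.114532 L/h

CL = 0.115 L/h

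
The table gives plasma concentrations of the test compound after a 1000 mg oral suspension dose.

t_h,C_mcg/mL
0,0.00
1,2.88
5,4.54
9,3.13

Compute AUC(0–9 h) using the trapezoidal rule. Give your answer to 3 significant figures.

Trapezoidal AUC_0→9:
  [0→1]: (0.00+2.88)/2 × 1 = 1.44
  [1→5]: (2.88+4.54)/2 × 4 = 14.84
  [5→9]: (4.54+3.13)/2 × 4 = 15.34
  Sum = 31.62 mcg/mL·h

AUC = 31.6 mcg/mL·h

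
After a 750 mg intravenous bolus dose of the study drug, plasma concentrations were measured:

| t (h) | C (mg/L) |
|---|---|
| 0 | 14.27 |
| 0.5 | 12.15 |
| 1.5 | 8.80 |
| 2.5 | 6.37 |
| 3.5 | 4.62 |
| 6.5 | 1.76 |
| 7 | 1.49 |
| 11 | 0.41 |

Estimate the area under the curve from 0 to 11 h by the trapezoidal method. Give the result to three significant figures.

Trapezoidal AUC_0→11:
  [0→0.5]: (14.27+12.15)/2 × 0.5 = 6.605
  [0.5→1.5]: (12.15+8.80)/2 × 1 = 10.475
  [1.5→2.5]: (8.80+6.37)/2 × 1 = 7.585
  [2.5→3.5]: (6.37+4.62)/2 × 1 = 5.495
  [3.5→6.5]: (4.62+1.76)/2 × 3 = 9.57
  [6.5→7]: (1.76+1.49)/2 × 0.5 = 0.8125
  [7→11]: (1.49+0.41)/2 × 4 = 3.8
  Sum = 44.3425 mg/L·h

AUC = 44.3 mg/L·h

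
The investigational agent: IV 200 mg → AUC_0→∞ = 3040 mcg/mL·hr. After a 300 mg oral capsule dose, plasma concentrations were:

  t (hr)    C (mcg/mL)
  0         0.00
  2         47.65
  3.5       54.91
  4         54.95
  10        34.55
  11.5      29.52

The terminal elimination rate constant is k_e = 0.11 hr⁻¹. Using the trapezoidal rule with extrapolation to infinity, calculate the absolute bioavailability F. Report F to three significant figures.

F = 0.162

Trapezoidal AUC_0→11.5 (oral capsule):
  [0→2]: (0.00+47.65)/2 × 2 = 47.65
  [2→3.5]: (47.65+54.91)/2 × 1.5 = 76.92
  [3.5→4]: (54.91+54.95)/2 × 0.5 = 27.465
  [4→10]: (54.95+34.55)/2 × 6 = 268.5
  [10→11.5]: (34.55+29.52)/2 × 1.5 = 48.0525
  Sum = 468.5875 mcg/mL·hr
Tail: C_last/k_e = 29.52/0.11 = 268.364
AUC_0→∞ (oral capsule) = 468.5875 + 268.364 = 736.9515 mcg/mL·hr
F = (AUC_ev/D_ev)/(AUC_iv/D_iv) = (736.9515/300)/(3040/200) = 2.456505/15.2 = 0.1616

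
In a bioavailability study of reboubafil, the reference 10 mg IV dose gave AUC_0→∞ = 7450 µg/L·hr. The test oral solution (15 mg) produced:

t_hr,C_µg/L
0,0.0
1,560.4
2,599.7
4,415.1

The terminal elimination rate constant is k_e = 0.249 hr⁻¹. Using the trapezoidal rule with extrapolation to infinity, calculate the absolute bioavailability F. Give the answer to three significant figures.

Trapezoidal AUC_0→4 (oral solution):
  [0→1]: (0.0+560.4)/2 × 1 = 280.2
  [1→2]: (560.4+599.7)/2 × 1 = 580.05
  [2→4]: (599.7+415.1)/2 × 2 = 1014.8
  Sum = 1875.05 µg/L·hr
Tail: C_last/k_e = 415.1/0.249 = 1667.068
AUC_0→∞ (oral solution) = 1875.05 + 1667.068 = 3542.118 µg/L·hr
F = (AUC_ev/D_ev)/(AUC_iv/D_iv) = (3542.118/15)/(7450/10) = 236.1412/745 = 0.3170

F = 0.317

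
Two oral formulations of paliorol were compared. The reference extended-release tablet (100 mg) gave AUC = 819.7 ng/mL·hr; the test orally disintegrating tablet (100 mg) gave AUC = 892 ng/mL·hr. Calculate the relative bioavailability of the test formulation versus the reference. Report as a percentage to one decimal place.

F_rel = 108.8%

F_rel = (AUC_test/D_test) / (AUC_ref/D_ref)
      = (892/100) / (819.7/100)
      = 8.92 / 8.197 = 1.0882 = 108.82%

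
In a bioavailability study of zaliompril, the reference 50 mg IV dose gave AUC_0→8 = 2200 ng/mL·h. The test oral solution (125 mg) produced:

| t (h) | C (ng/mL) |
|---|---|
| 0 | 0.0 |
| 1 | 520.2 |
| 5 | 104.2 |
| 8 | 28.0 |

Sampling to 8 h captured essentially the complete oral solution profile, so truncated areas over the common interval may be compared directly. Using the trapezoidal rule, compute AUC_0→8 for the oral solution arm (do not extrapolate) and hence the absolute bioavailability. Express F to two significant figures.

Trapezoidal AUC_0→8 (oral solution):
  [0→1]: (0.0+520.2)/2 × 1 = 260.1
  [1→5]: (520.2+104.2)/2 × 4 = 1248.8
  [5→8]: (104.2+28.0)/2 × 3 = 198.3
  Sum = 1707.2 ng/mL·h
F = (AUC_ev/D_ev)/(AUC_iv/D_iv) = (1707.2/125)/(2200/50) = 13.6576/44 = 0.3104

F = 0.31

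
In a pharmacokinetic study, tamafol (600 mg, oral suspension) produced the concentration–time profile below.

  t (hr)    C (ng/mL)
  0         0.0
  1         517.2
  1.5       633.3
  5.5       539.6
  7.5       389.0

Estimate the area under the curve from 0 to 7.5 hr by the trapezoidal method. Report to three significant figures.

Trapezoidal AUC_0→7.5:
  [0→1]: (0.0+517.2)/2 × 1 = 258.6
  [1→1.5]: (517.2+633.3)/2 × 0.5 = 287.625
  [1.5→5.5]: (633.3+539.6)/2 × 4 = 2345.8
  [5.5→7.5]: (539.6+389.0)/2 × 2 = 928.6
  Sum = 3820.625 ng/mL·hr

AUC = 3820 ng/mL·hr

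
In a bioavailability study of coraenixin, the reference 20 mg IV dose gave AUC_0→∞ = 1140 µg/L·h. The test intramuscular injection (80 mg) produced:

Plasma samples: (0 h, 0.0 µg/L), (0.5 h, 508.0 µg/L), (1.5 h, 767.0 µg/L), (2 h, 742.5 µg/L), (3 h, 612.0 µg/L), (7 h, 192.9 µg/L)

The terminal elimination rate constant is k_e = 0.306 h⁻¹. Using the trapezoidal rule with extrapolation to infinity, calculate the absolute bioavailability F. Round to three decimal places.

Trapezoidal AUC_0→7 (intramuscular injection):
  [0→0.5]: (0.0+508.0)/2 × 0.5 = 127.0
  [0.5→1.5]: (508.0+767.0)/2 × 1 = 637.5
  [1.5→2]: (767.0+742.5)/2 × 0.5 = 377.375
  [2→3]: (742.5+612.0)/2 × 1 = 677.25
  [3→7]: (612.0+192.9)/2 × 4 = 1609.8
  Sum = 3428.925 µg/L·h
Tail: C_last/k_e = 192.9/0.306 = 630.392
AUC_0→∞ (intramuscular injection) = 3428.925 + 630.392 = 4059.317 µg/L·h
F = (AUC_ev/D_ev)/(AUC_iv/D_iv) = (4059.317/80)/(1140/20) = 50.7415/57 = 0.8902

F = 0.890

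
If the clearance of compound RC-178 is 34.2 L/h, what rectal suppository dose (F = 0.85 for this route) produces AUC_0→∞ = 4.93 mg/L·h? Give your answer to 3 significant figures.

Dose = 198 mg

Dose = CL × AUC_0→∞ / F
     = 34.2 × 4.93 / 0.85 = 198.36 mg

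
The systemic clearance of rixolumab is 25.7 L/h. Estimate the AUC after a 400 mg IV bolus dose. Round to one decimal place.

AUC = 15.6 mg/L·h

AUC_0→∞ = Dose_iv / CL
        = 400 / 25.7 = 15.5642 mg/L·h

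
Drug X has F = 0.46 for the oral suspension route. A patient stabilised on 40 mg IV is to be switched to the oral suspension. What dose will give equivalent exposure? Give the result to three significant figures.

For equal systemic exposure: F × D_ev = D_iv
D_ev = D_iv / F = 40 / 0.46 = 86.9565 mg

D_oral = 87.0 mg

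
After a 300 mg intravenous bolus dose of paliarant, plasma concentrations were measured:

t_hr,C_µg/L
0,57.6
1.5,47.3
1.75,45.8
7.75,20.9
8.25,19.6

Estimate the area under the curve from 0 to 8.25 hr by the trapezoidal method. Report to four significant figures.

Trapezoidal AUC_0→8.25:
  [0→1.5]: (57.6+47.3)/2 × 1.5 = 78.675
  [1.5→1.75]: (47.3+45.8)/2 × 0.25 = 11.6375
  [1.75→7.75]: (45.8+20.9)/2 × 6 = 200.1
  [7.75→8.25]: (20.9+19.6)/2 × 0.5 = 10.125
  Sum = 300.5375 µg/L·hr

AUC = 300.5 µg/L·hr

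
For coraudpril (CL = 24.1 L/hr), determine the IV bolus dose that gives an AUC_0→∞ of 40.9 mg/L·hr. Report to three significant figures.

Dose_iv = CL × AUC_0→∞
     = 24.1 × 40.9 = 985.69 mg

Dose = 986 mg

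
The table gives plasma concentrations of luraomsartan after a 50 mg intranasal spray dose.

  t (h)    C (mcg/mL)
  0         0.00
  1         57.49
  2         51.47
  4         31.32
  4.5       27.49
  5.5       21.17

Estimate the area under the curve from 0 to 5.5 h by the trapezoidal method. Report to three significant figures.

AUC = 205 mcg/mL·h

Trapezoidal AUC_0→5.5:
  [0→1]: (0.00+57.49)/2 × 1 = 28.745
  [1→2]: (57.49+51.47)/2 × 1 = 54.48
  [2→4]: (51.47+31.32)/2 × 2 = 82.79
  [4→4.5]: (31.32+27.49)/2 × 0.5 = 14.7025
  [4.5→5.5]: (27.49+21.17)/2 × 1 = 24.33
  Sum = 205.0475 mcg/mL·h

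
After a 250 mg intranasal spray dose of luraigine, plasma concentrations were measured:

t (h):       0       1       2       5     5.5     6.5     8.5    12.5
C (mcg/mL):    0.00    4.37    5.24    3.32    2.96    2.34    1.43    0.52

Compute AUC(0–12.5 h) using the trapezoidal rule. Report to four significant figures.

Trapezoidal AUC_0→12.5:
  [0→1]: (0.00+4.37)/2 × 1 = 2.185
  [1→2]: (4.37+5.24)/2 × 1 = 4.805
  [2→5]: (5.24+3.32)/2 × 3 = 12.84
  [5→5.5]: (3.32+2.96)/2 × 0.5 = 1.57
  [5.5→6.5]: (2.96+2.34)/2 × 1 = 2.65
  [6.5→8.5]: (2.34+1.43)/2 × 2 = 3.77
  [8.5→12.5]: (1.43+0.52)/2 × 4 = 3.9
  Sum = 31.72 mcg/mL·h

AUC = 31.72 mcg/mL·h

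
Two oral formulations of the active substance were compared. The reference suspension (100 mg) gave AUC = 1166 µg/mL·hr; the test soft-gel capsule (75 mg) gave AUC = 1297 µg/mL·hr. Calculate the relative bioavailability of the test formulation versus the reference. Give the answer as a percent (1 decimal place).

F_rel = 148.3%

F_rel = (AUC_test/D_test) / (AUC_ref/D_ref)
      = (1297/75) / (1166/100)
      = 17.2933 / 11.66 = 1.4831 = 148.31%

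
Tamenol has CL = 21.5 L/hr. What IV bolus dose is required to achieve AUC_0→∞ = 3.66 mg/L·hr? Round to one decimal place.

Dose_iv = CL × AUC_0→∞
     = 21.5 × 3.66 = 78.69 mg

Dose = 78.7 mg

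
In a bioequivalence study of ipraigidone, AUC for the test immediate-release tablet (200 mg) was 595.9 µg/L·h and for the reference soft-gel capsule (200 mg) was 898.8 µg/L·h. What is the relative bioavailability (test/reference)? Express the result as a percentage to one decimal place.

F_rel = 66.3%

F_rel = (AUC_test/D_test) / (AUC_ref/D_ref)
      = (595.9/200) / (898.8/200)
      = 2.9795 / 4.494 = 0.6630 = 66.30%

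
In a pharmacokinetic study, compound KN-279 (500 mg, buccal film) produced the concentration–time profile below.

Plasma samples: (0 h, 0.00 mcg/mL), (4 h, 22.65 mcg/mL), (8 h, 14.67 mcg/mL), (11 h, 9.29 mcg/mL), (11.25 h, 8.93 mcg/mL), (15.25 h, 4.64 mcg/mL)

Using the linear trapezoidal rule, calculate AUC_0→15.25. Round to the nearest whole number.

AUC = 185 mcg/mL·h

Trapezoidal AUC_0→15.25:
  [0→4]: (0.00+22.65)/2 × 4 = 45.3
  [4→8]: (22.65+14.67)/2 × 4 = 74.64
  [8→11]: (14.67+9.29)/2 × 3 = 35.94
  [11→11.25]: (9.29+8.93)/2 × 0.25 = 2.2775
  [11.25→15.25]: (8.93+4.64)/2 × 4 = 27.14
  Sum = 185.2975 mcg/mL·h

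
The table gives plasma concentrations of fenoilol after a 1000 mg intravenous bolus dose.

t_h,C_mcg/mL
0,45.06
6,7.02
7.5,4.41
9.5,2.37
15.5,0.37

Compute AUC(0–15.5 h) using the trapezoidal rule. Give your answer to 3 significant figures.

AUC = 180 mcg/mL·h

Trapezoidal AUC_0→15.5:
  [0→6]: (45.06+7.02)/2 × 6 = 156.24
  [6→7.5]: (7.02+4.41)/2 × 1.5 = 8.5725
  [7.5→9.5]: (4.41+2.37)/2 × 2 = 6.78
  [9.5→15.5]: (2.37+0.37)/2 × 6 = 8.22
  Sum = 179.8125 mcg/mL·h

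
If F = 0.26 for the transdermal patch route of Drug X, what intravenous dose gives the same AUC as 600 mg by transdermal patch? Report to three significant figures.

Systemic exposure from an extravascular dose = F × D_ev, so the equivalent IV dose is F × D_ev.
D_iv = F × D_ev = 0.26 × 600 = 156 mg

D_iv = 156 mg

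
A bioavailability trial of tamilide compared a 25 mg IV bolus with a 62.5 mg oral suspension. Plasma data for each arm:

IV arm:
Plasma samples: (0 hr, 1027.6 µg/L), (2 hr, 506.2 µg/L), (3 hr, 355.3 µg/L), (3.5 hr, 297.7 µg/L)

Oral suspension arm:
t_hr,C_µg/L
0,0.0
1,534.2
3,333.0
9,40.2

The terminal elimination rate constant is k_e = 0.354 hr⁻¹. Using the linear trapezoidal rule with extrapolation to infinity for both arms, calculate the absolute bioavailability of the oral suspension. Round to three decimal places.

F = 0.319

Trapezoidal AUC_0→3.5 (IV):
  [0→2]: (1027.6+506.2)/2 × 2 = 1533.8
  [2→3]: (506.2+355.3)/2 × 1 = 430.75
  [3→3.5]: (355.3+297.7)/2 × 0.5 = 163.25
  Sum = 2127.8 µg/L·hr
IV tail: 297.7/0.354 = 840.960; AUC_iv,0→∞ = 2127.8 + 840.960 = 2968.76 µg/L·hr
Trapezoidal AUC_0→9 (oral suspension):
  [0→1]: (0.0+534.2)/2 × 1 = 267.1
  [1→3]: (534.2+333.0)/2 × 2 = 867.2
  [3→9]: (333.0+40.2)/2 × 6 = 1119.6
  Sum = 2253.9 µg/L·hr
oral suspension tail: 40.2/0.354 = 113.559; AUC_ev,0→∞ = 2253.9 + 113.559 = 2367.459 µg/L·hr
F = (AUC_ev/D_ev)/(AUC_iv/D_iv) = (2367.459/62.5)/(2968.76/25) = 37.879344/118.7504 = 0.3190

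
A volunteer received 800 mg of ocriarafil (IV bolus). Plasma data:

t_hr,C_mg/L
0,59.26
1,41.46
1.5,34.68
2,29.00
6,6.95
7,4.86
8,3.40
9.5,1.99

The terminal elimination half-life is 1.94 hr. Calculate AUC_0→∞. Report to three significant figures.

Trapezoidal AUC_0→9.5:
  [0→1]: (59.26+41.46)/2 × 1 = 50.36
  [1→1.5]: (41.46+34.68)/2 × 0.5 = 19.035
  [1.5→2]: (34.68+29.00)/2 × 0.5 = 15.92
  [2→6]: (29.00+6.95)/2 × 4 = 71.9
  [6→7]: (6.95+4.86)/2 × 1 = 5.905
  [7→8]: (4.86+3.40)/2 × 1 = 4.13
  [8→9.5]: (3.40+1.99)/2 × 1.5 = 4.0425
  Sum = 171.2925 mg/L·hr
k_e = ln2 / t½ = 0.693147 / 1.94 = 0.3573 hr^-1
Extrapolated tail: C_last / k_e = 1.99 / 0.3573 = 5.570
AUC_0→∞ = 171.2925 + 5.570 = 176.8625 mg/L·hr

AUC = 177 mg/L·hr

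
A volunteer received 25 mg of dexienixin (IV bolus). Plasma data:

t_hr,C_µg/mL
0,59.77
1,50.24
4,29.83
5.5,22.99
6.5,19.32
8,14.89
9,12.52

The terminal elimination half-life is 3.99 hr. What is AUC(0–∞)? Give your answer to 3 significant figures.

Trapezoidal AUC_0→9:
  [0→1]: (59.77+50.24)/2 × 1 = 55.005
  [1→4]: (50.24+29.83)/2 × 3 = 120.105
  [4→5.5]: (29.83+22.99)/2 × 1.5 = 39.615
  [5.5→6.5]: (22.99+19.32)/2 × 1 = 21.155
  [6.5→8]: (19.32+14.89)/2 × 1.5 = 25.6575
  [8→9]: (14.89+12.52)/2 × 1 = 13.705
  Sum = 275.2425 µg/mL·hr
k_e = ln2 / t½ = 0.693147 / 3.99 = 0.1737 hr^-1
Extrapolated tail: C_last / k_e = 12.52 / 0.1737 = 72.078
AUC_0→∞ = 275.2425 + 72.078 = 347.3205 µg/mL·hr

AUC = 347 µg/mL·hr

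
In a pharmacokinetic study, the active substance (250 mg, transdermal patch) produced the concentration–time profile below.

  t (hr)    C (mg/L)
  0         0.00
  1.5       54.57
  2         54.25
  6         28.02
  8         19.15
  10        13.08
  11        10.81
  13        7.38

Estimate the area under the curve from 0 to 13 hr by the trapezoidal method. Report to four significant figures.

AUC = 342.2 mg/L·hr

Trapezoidal AUC_0→13:
  [0→1.5]: (0.00+54.57)/2 × 1.5 = 40.9275
  [1.5→2]: (54.57+54.25)/2 × 0.5 = 27.205
  [2→6]: (54.25+28.02)/2 × 4 = 164.54
  [6→8]: (28.02+19.15)/2 × 2 = 47.17
  [8→10]: (19.15+13.08)/2 × 2 = 32.23
  [10→11]: (13.08+10.81)/2 × 1 = 11.945
  [11→13]: (10.81+7.38)/2 × 2 = 18.19
  Sum = 342.2075 mg/L·hr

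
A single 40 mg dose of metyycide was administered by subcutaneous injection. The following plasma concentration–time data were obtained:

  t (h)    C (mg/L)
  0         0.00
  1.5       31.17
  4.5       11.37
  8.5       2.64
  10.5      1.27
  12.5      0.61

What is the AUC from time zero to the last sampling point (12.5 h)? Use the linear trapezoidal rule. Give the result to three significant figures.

AUC = 121 mg/L·h

Trapezoidal AUC_0→12.5:
  [0→1.5]: (0.00+31.17)/2 × 1.5 = 23.3775
  [1.5→4.5]: (31.17+11.37)/2 × 3 = 63.81
  [4.5→8.5]: (11.37+2.64)/2 × 4 = 28.02
  [8.5→10.5]: (2.64+1.27)/2 × 2 = 3.91
  [10.5→12.5]: (1.27+0.61)/2 × 2 = 1.88
  Sum = 120.9975 mg/L·h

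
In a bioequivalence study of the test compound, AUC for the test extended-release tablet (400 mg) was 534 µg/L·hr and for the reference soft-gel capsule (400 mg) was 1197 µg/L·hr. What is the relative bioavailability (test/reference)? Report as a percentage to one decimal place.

F_rel = 44.6%

F_rel = (AUC_test/D_test) / (AUC_ref/D_ref)
      = (534/400) / (1197/400)
      = 1.335 / 2.9925 = 0.4461 = 44.61%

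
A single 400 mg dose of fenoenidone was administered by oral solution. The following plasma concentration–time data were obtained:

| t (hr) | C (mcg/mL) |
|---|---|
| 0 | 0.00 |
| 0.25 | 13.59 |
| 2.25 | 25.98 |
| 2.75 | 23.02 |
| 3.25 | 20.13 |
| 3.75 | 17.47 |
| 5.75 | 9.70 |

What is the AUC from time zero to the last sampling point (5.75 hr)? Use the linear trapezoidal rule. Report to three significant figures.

AUC = 101 mcg/mL·hr

Trapezoidal AUC_0→5.75:
  [0→0.25]: (0.00+13.59)/2 × 0.25 = 1.69875
  [0.25→2.25]: (13.59+25.98)/2 × 2 = 39.57
  [2.25→2.75]: (25.98+23.02)/2 × 0.5 = 12.25
  [2.75→3.25]: (23.02+20.13)/2 × 0.5 = 10.7875
  [3.25→3.75]: (20.13+17.47)/2 × 0.5 = 9.4
  [3.75→5.75]: (17.47+9.70)/2 × 2 = 27.17
  Sum = 100.87625 mcg/mL·hr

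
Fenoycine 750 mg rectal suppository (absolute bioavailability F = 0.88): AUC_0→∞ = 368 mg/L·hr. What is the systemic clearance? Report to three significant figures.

CL = F × Dose / AUC_0→∞
   = 0.88 × 750 / 368 = 1.79348 L/hr

CL = 1.79 L/hr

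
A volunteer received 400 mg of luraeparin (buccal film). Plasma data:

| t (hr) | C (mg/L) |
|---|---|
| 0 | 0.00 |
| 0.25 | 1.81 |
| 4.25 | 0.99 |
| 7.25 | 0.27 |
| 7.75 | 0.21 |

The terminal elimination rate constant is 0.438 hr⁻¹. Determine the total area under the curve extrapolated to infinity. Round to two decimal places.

Trapezoidal AUC_0→7.75:
  [0→0.25]: (0.00+1.81)/2 × 0.25 = 0.22625
  [0.25→4.25]: (1.81+0.99)/2 × 4 = 5.6
  [4.25→7.25]: (0.99+0.27)/2 × 3 = 1.89
  [7.25→7.75]: (0.27+0.21)/2 × 0.5 = 0.12
  Sum = 7.83625 mg/L·hr
Extrapolated tail: C_last / k_e = 0.21 / 0.438 = 0.479
AUC_0→∞ = 7.83625 + 0.479 = 8.31525 mg/L·hr

AUC = 8.32 mg/L·hr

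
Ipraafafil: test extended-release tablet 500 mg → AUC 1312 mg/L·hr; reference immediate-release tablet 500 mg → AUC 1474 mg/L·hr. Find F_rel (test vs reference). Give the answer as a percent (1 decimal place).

F_rel = (AUC_test/D_test) / (AUC_ref/D_ref)
      = (1312/500) / (1474/500)
      = 2.624 / 2.948 = 0.8901 = 89.01%

F_rel = 89.0%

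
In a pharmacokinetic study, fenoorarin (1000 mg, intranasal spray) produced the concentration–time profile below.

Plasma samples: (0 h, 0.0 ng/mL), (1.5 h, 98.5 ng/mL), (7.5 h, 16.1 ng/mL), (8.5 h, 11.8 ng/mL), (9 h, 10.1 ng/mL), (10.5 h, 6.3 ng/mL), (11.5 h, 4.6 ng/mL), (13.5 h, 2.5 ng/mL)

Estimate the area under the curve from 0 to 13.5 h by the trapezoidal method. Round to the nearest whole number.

Trapezoidal AUC_0→13.5:
  [0→1.5]: (0.0+98.5)/2 × 1.5 = 73.875
  [1.5→7.5]: (98.5+16.1)/2 × 6 = 343.8
  [7.5→8.5]: (16.1+11.8)/2 × 1 = 13.95
  [8.5→9]: (11.8+10.1)/2 × 0.5 = 5.475
  [9→10.5]: (10.1+6.3)/2 × 1.5 = 12.3
  [10.5→11.5]: (6.3+4.6)/2 × 1 = 5.45
  [11.5→13.5]: (4.6+2.5)/2 × 2 = 7.1
  Sum = 461.95 ng/mL·h

AUC = 462 ng/mL·h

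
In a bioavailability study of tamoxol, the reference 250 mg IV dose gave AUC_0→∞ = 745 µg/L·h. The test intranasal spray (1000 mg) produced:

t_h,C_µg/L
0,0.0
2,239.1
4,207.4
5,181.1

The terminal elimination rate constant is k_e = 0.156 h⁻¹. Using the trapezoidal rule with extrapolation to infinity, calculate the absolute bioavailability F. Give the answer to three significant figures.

Trapezoidal AUC_0→5 (intranasal spray):
  [0→2]: (0.0+239.1)/2 × 2 = 239.1
  [2→4]: (239.1+207.4)/2 × 2 = 446.5
  [4→5]: (207.4+181.1)/2 × 1 = 194.25
  Sum = 879.85 µg/L·h
Tail: C_last/k_e = 181.1/0.156 = 1160.897
AUC_0→∞ (intranasal spray) = 879.85 + 1160.897 = 2040.747 µg/L·h
F = (AUC_ev/D_ev)/(AUC_iv/D_iv) = (2040.747/1000)/(745/250) = 2.040747/2.98 = 0.6848

F = 0.685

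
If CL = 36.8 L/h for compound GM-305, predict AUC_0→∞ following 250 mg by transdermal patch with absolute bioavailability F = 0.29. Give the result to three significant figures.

AUC = 1.97 mg/L·h

AUC_0→∞ = F × Dose / CL
        = 0.29 × 250 / 36.8 = 1.97011 mg/L·h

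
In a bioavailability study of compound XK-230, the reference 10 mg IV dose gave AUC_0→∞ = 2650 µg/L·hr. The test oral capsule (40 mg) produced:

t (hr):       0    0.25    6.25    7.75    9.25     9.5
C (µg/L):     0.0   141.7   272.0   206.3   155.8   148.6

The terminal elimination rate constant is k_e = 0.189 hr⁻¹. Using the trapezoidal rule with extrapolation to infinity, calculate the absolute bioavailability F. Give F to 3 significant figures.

F = 0.256

Trapezoidal AUC_0→9.5 (oral capsule):
  [0→0.25]: (0.0+141.7)/2 × 0.25 = 17.7125
  [0.25→6.25]: (141.7+272.0)/2 × 6 = 1241.1
  [6.25→7.75]: (272.0+206.3)/2 × 1.5 = 358.725
  [7.75→9.25]: (206.3+155.8)/2 × 1.5 = 271.575
  [9.25→9.5]: (155.8+148.6)/2 × 0.25 = 38.05
  Sum = 1927.1625 µg/L·hr
Tail: C_last/k_e = 148.6/0.189 = 786.243
AUC_0→∞ (oral capsule) = 1927.1625 + 786.243 = 2713.4055 µg/L·hr
F = (AUC_ev/D_ev)/(AUC_iv/D_iv) = (2713.4055/40)/(2650/10) = 67.8351/265 = 0.2560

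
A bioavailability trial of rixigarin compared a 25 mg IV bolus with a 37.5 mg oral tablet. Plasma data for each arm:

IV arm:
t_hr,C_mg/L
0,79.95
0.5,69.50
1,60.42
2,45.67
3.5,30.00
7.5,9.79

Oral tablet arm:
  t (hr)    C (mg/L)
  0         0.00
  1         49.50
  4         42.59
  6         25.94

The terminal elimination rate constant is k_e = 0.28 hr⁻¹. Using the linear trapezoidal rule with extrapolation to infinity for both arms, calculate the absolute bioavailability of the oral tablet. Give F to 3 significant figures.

F = 0.734

Trapezoidal AUC_0→7.5 (IV):
  [0→0.5]: (79.95+69.50)/2 × 0.5 = 37.3625
  [0.5→1]: (69.50+60.42)/2 × 0.5 = 32.48
  [1→2]: (60.42+45.67)/2 × 1 = 53.045
  [2→3.5]: (45.67+30.00)/2 × 1.5 = 56.7525
  [3.5→7.5]: (30.00+9.79)/2 × 4 = 79.58
  Sum = 259.22 mg/L·hr
IV tail: 9.79/0.28 = 34.964; AUC_iv,0→∞ = 259.22 + 34.964 = 294.184 mg/L·hr
Trapezoidal AUC_0→6 (oral tablet):
  [0→1]: (0.00+49.50)/2 × 1 = 24.75
  [1→4]: (49.50+42.59)/2 × 3 = 138.135
  [4→6]: (42.59+25.94)/2 × 2 = 68.53
  Sum = 231.415 mg/L·hr
oral tablet tail: 25.94/0.28 = 92.643; AUC_ev,0→∞ = 231.415 + 92.643 = 324.058 mg/L·hr
F = (AUC_ev/D_ev)/(AUC_iv/D_iv) = (324.058/37.5)/(294.184/25) = 8.64155/11.76736 = 0.7344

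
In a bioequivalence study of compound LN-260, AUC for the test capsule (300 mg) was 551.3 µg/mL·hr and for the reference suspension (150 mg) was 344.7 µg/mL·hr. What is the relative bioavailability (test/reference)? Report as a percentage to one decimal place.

F_rel = 80.0%

F_rel = (AUC_test/D_test) / (AUC_ref/D_ref)
      = (551.3/300) / (344.7/150)
      = 1.83767 / 2.298 = 0.7997 = 79.97%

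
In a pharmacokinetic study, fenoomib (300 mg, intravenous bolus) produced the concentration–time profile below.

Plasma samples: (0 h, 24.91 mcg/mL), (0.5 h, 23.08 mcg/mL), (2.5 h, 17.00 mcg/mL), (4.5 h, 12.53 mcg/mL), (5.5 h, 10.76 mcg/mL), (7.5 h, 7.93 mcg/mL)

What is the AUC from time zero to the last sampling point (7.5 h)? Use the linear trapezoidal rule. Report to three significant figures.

AUC = 112 mcg/mL·h

Trapezoidal AUC_0→7.5:
  [0→0.5]: (24.91+23.08)/2 × 0.5 = 11.9975
  [0.5→2.5]: (23.08+17.00)/2 × 2 = 40.08
  [2.5→4.5]: (17.00+12.53)/2 × 2 = 29.53
  [4.5→5.5]: (12.53+10.76)/2 × 1 = 11.645
  [5.5→7.5]: (10.76+7.93)/2 × 2 = 18.69
  Sum = 111.9425 mcg/mL·h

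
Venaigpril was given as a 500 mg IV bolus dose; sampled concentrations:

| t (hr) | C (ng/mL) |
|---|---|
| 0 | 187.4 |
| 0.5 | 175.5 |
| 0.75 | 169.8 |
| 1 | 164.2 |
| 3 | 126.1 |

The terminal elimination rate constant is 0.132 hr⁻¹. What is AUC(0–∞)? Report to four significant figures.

Trapezoidal AUC_0→3:
  [0→0.5]: (187.4+175.5)/2 × 0.5 = 90.725
  [0.5→0.75]: (175.5+169.8)/2 × 0.25 = 43.1625
  [0.75→1]: (169.8+164.2)/2 × 0.25 = 41.75
  [1→3]: (164.2+126.1)/2 × 2 = 290.3
  Sum = 465.9375 ng/mL·hr
Extrapolated tail: C_last / k_e = 126.1 / 0.132 = 955.303
AUC_0→∞ = 465.9375 + 955.303 = 1421.2405 ng/mL·hr

AUC = 1421 ng/mL·hr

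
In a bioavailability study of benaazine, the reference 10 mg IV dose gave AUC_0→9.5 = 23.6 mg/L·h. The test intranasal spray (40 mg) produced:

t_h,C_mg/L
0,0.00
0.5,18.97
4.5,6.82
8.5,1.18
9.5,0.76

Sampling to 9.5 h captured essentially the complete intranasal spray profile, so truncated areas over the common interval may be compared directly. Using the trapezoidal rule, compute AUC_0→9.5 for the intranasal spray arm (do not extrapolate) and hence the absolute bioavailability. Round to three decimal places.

Trapezoidal AUC_0→9.5 (intranasal spray):
  [0→0.5]: (0.00+18.97)/2 × 0.5 = 4.7425
  [0.5→4.5]: (18.97+6.82)/2 × 4 = 51.58
  [4.5→8.5]: (6.82+1.18)/2 × 4 = 16.0
  [8.5→9.5]: (1.18+0.76)/2 × 1 = 0.97
  Sum = 73.2925 mg/L·h
F = (AUC_ev/D_ev)/(AUC_iv/D_iv) = (73.2925/40)/(23.6/10) = 1.8323125/2.36 = 0.7764

F = 0.776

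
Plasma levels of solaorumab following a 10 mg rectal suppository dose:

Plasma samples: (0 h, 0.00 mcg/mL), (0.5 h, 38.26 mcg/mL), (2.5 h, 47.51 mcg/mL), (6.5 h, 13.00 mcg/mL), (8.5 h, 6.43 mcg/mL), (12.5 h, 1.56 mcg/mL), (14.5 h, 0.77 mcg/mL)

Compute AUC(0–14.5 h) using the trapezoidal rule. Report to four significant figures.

AUC = 254.1 mcg/mL·h

Trapezoidal AUC_0→14.5:
  [0→0.5]: (0.00+38.26)/2 × 0.5 = 9.565
  [0.5→2.5]: (38.26+47.51)/2 × 2 = 85.77
  [2.5→6.5]: (47.51+13.00)/2 × 4 = 121.02
  [6.5→8.5]: (13.00+6.43)/2 × 2 = 19.43
  [8.5→12.5]: (6.43+1.56)/2 × 4 = 15.98
  [12.5→14.5]: (1.56+0.77)/2 × 2 = 2.33
  Sum = 254.095 mcg/mL·h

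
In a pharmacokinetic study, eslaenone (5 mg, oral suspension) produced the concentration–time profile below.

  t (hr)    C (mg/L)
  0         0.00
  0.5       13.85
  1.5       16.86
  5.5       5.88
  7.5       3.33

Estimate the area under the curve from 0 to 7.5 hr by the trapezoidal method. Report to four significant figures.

Trapezoidal AUC_0→7.5:
  [0→0.5]: (0.00+13.85)/2 × 0.5 = 3.4625
  [0.5→1.5]: (13.85+16.86)/2 × 1 = 15.355
  [1.5→5.5]: (16.86+5.88)/2 × 4 = 45.48
  [5.5→7.5]: (5.88+3.33)/2 × 2 = 9.21
  Sum = 73.5075 mg/L·hr

AUC = 73.51 mg/L·hr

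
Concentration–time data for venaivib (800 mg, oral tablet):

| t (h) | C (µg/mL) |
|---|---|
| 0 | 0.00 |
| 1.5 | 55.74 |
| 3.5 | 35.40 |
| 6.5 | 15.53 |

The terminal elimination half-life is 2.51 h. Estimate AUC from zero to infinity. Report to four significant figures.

Trapezoidal AUC_0→6.5:
  [0→1.5]: (0.00+55.74)/2 × 1.5 = 41.805
  [1.5→3.5]: (55.74+35.40)/2 × 2 = 91.14
  [3.5→6.5]: (35.40+15.53)/2 × 3 = 76.395
  Sum = 209.34 µg/mL·h
k_e = ln2 / t½ = 0.693147 / 2.51 = 0.2762 h^-1
Extrapolated tail: C_last / k_e = 15.53 / 0.2762 = 56.227
AUC_0→∞ = 209.34 + 56.227 = 265.567 µg/mL·h

AUC = 265.6 µg/mL·h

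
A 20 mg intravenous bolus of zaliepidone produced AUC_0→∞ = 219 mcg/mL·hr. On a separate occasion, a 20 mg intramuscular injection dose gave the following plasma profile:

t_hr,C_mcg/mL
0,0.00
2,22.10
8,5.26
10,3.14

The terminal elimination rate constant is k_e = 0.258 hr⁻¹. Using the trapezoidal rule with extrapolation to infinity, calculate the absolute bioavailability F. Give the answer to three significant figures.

Trapezoidal AUC_0→10 (intramuscular injection):
  [0→2]: (0.00+22.10)/2 × 2 = 22.1
  [2→8]: (22.10+5.26)/2 × 6 = 82.08
  [8→10]: (5.26+3.14)/2 × 2 = 8.4
  Sum = 112.58 mcg/mL·hr
Tail: C_last/k_e = 3.14/0.258 = 12.171
AUC_0→∞ (intramuscular injection) = 112.58 + 12.171 = 124.751 mcg/mL·hr
F = (AUC_ev/D_ev)/(AUC_iv/D_iv) = (124.751/20)/(219/20) = 6.23755/10.95 = 0.5696

F = 0.570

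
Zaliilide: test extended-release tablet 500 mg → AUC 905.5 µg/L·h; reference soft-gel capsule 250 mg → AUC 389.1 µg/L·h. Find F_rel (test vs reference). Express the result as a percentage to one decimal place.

F_rel = (AUC_test/D_test) / (AUC_ref/D_ref)
      = (905.5/500) / (389.1/250)
      = 1.811 / 1.5564 = 1.1636 = 116.36%

F_rel = 116.4%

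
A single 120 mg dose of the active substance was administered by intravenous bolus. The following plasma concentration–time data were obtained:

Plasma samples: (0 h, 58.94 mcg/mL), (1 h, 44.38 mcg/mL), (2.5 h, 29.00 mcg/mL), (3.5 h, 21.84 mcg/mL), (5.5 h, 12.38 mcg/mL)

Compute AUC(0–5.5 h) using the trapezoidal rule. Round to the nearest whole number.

AUC = 166 mcg/mL·h

Trapezoidal AUC_0→5.5:
  [0→1]: (58.94+44.38)/2 × 1 = 51.66
  [1→2.5]: (44.38+29.00)/2 × 1.5 = 55.035
  [2.5→3.5]: (29.00+21.84)/2 × 1 = 25.42
  [3.5→5.5]: (21.84+12.38)/2 × 2 = 34.22
  Sum = 166.335 mcg/mL·h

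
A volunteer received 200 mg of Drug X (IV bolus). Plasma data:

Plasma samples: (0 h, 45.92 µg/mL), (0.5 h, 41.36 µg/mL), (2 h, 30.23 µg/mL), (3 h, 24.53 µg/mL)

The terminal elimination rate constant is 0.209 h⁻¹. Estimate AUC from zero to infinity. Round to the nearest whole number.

Trapezoidal AUC_0→3:
  [0→0.5]: (45.92+41.36)/2 × 0.5 = 21.82
  [0.5→2]: (41.36+30.23)/2 × 1.5 = 53.6925
  [2→3]: (30.23+24.53)/2 × 1 = 27.38
  Sum = 102.8925 µg/mL·h
Extrapolated tail: C_last / k_e = 24.53 / 0.209 = 117.368
AUC_0→∞ = 102.8925 + 117.368 = 220.2605 µg/mL·h

AUC = 220 µg/mL·h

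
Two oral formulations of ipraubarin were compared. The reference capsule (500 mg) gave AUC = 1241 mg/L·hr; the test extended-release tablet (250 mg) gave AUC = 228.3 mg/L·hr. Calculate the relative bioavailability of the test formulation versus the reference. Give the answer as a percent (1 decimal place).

F_rel = 36.8%

F_rel = (AUC_test/D_test) / (AUC_ref/D_ref)
      = (228.3/250) / (1241/500)
      = 0.9132 / 2.482 = 0.3679 = 36.79%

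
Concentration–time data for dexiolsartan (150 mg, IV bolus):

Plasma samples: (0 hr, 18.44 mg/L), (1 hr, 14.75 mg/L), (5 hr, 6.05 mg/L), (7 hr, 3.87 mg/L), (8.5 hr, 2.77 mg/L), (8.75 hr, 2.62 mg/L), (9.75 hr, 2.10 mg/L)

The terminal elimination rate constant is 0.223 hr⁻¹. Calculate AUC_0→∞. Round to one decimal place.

AUC = 85.5 mg/L·hr

Trapezoidal AUC_0→9.75:
  [0→1]: (18.44+14.75)/2 × 1 = 16.595
  [1→5]: (14.75+6.05)/2 × 4 = 41.6
  [5→7]: (6.05+3.87)/2 × 2 = 9.92
  [7→8.5]: (3.87+2.77)/2 × 1.5 = 4.98
  [8.5→8.75]: (2.77+2.62)/2 × 0.25 = 0.67375
  [8.75→9.75]: (2.62+2.10)/2 × 1 = 2.36
  Sum = 76.12875 mg/L·hr
Extrapolated tail: C_last / k_e = 2.10 / 0.223 = 9.417
AUC_0→∞ = 76.12875 + 9.417 = 85.54575 mg/L·hr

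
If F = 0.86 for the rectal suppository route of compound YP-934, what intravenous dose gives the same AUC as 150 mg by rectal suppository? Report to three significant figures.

Systemic exposure from an extravascular dose = F × D_ev, so the equivalent IV dose is F × D_ev.
D_iv = F × D_ev = 0.86 × 150 = 129 mg

D_iv = 129 mg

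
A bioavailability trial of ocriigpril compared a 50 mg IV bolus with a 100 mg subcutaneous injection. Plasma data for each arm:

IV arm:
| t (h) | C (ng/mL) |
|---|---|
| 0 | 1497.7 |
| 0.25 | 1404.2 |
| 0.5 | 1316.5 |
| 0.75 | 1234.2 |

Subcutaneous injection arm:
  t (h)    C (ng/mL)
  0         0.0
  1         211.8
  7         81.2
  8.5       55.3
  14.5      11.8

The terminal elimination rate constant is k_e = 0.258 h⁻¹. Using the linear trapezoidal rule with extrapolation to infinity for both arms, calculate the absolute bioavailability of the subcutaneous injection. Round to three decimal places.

F = 0.115

Trapezoidal AUC_0→0.75 (IV):
  [0→0.25]: (1497.7+1404.2)/2 × 0.25 = 362.7375
  [0.25→0.5]: (1404.2+1316.5)/2 × 0.25 = 340.0875
  [0.5→0.75]: (1316.5+1234.2)/2 × 0.25 = 318.8375
  Sum = 1021.6625 ng/mL·h
IV tail: 1234.2/0.258 = 4783.721; AUC_iv,0→∞ = 1021.6625 + 4783.721 = 5805.3835 ng/mL·h
Trapezoidal AUC_0→14.5 (subcutaneous injection):
  [0→1]: (0.0+211.8)/2 × 1 = 105.9
  [1→7]: (211.8+81.2)/2 × 6 = 879.0
  [7→8.5]: (81.2+55.3)/2 × 1.5 = 102.375
  [8.5→14.5]: (55.3+11.8)/2 × 6 = 201.3
  Sum = 1288.575 ng/mL·h
subcutaneous injection tail: 11.8/0.258 = 45.736; AUC_ev,0→∞ = 1288.575 + 45.736 = 1334.311 ng/mL·h
F = (AUC_ev/D_ev)/(AUC_iv/D_iv) = (1334.311/100)/(5805.3835/50) = 13.34311/116.10767 = 0.1149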